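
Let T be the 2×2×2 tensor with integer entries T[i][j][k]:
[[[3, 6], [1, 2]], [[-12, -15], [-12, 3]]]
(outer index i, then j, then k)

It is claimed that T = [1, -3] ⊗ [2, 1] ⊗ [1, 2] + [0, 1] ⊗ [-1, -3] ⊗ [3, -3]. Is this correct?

No

Reconstruct entry (0,0,0) from the claimed factors: Σₗ aₗ[0]bₗ[0]cₗ[0] = (1)·(2)·(1) + (0)·(-1)·(3) = 2, but T[0,0,0] = 3. The claim is false.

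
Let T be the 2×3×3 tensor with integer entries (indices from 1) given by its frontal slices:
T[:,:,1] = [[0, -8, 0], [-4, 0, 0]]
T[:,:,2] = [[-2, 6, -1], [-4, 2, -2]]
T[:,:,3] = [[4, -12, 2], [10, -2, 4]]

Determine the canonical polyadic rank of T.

Lower bound: the mode-3 unfolding of T (rows indexed by k, columns by (i,j) = (1,1), (1,2), (1,3), (2,1), (2,2), (2,3)) is [[0, -8, 0, -4, 0, 0], [-2, 6, -1, -4, 2, -2], [4, -12, 2, 10, -2, 4]].
There the 3×3 minor on rows k ∈ {1, 2, 3}, columns (i,j) ∈ {(1,1), (1,2), (2,1)} is det [[0, -8, -4], [-2, 6, -4], [4, -12, 10]] = -32 ≠ 0, so this unfolding has rank ≥ 3; CP rank is at least every unfolding rank, so rank(T) ≥ 3. (This is only a lower bound: in general the CP rank may exceed every unfolding rank, so we still need to exhibit 3 rank-1 terms summing to T.)
Upper bound: T is a sum of 3 rank-1 terms, T = [0, 1] ⊗ [1, 1, 0] ⊗ [-4, 0, 2] + [1, 2] ⊗ [2, -2, 1] ⊗ [0, -1, 2] + [2, -1] ⊗ [0, 1, 0] ⊗ [-4, 2, -4] (one valid choice — decompositions are not unique — normalised so each a, b is primitive with positive first nonzero entry; check it by expanding all entries), so rank(T) ≤ 3.
These bounds meet, so rank(T) = 3.

3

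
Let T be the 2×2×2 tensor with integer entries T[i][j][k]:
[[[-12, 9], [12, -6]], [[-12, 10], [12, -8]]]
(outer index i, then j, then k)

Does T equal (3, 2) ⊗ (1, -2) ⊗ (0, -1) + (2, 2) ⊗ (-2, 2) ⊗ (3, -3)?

Reconstruct entrywise from the claimed factors. For example, T[0,0,1] = 9 and Σₗ aₗ[0]bₗ[0]cₗ[1] = (3)·(1)·(-1) + (2)·(-2)·(-3) = 9; checking all 8 entries, every one matches. The claim holds.

Yes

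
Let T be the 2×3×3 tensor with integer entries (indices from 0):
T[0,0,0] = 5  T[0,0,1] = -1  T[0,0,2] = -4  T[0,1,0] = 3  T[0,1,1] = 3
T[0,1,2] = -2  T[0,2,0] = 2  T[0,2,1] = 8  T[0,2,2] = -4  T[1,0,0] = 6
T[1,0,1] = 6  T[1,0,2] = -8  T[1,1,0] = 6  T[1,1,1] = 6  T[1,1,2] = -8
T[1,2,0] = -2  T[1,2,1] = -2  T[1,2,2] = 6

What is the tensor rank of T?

3

Lower bound: in the mode-3 unfolding of T (rows indexed by k, columns by (i,j)) the 3×3 minor on rows k ∈ {0, 1, 2}, columns (i,j) ∈ {(0,0), (0,1), (0,2)} is det [[5, 3, 2], [-1, 3, 8], [-4, -2, -4]] = -60 ≠ 0, so that unfolding has rank ≥ 3 and hence rank(T) ≥ 3 (CP rank is at least every unfolding rank, though it can be larger).
Upper bound: T is a sum of 3 rank-1 terms, T = (1, -2) ⊗ (1, 1, -2) ⊗ (-1, -1, 2) + (1, 0) ⊗ (1, 0, -1) ⊗ (2, -4, -2) + (1, 1) ⊗ (2, 2, 1) ⊗ (2, 2, -2) (written with every a and b primitive with positive leading entry and the scale carried by c; CP decompositions are not unique, and this one is verified by expanding entrywise), so rank(T) ≤ 3.
These bounds meet, so rank(T) = 3.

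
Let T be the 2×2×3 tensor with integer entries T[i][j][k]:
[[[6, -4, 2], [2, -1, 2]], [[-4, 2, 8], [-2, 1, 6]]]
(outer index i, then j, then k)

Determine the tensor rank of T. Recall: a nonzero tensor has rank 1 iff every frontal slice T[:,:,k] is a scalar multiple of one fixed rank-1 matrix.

3

Lower bound: the mode-3 unfolding of T (rows indexed by k, columns by (i,j) = (0,0), (0,1), (1,0), (1,1)) is [[6, 2, -4, -2], [-4, -1, 2, 1], [2, 2, 8, 6]].
There the 3×3 minor on rows k ∈ {0, 1, 2}, columns (i,j) ∈ {(0,0), (0,1), (1,0)} is det [[6, 2, -4], [-4, -1, 2], [2, 2, 8]] = 24 ≠ 0, so this unfolding has rank ≥ 3; CP rank is at least every unfolding rank, so rank(T) ≥ 3. (This is only a lower bound: in general the CP rank may exceed every unfolding rank, so we still need to exhibit 3 rank-1 terms summing to T.)
Upper bound: T is a sum of 3 rank-1 terms, T = [1, -1] ∘ [2, 1] ∘ [2, -1, -2] + [1, 0] ∘ [1, 0] ∘ [2, -2, 2] + [1, 1] ∘ [1, 1] ∘ [0, 0, 4] (written with every a and b primitive with positive leading entry and the scale carried by c; CP decompositions are not unique, and this one is verified by expanding entrywise), so rank(T) ≤ 3.
These bounds meet, so rank(T) = 3.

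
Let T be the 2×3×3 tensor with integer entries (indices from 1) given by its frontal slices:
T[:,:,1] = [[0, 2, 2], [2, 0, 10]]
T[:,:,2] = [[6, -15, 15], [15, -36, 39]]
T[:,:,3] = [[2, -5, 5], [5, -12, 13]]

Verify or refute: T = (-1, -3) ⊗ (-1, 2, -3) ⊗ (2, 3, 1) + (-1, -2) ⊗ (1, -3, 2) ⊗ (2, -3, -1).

Yes

Reconstruct entrywise from the claimed factors. For example, T[1,2,2] = -15 and Σₗ aₗ[1]bₗ[2]cₗ[2] = (-1)·(2)·(3) + (-1)·(-3)·(-3) = -15; checking all 18 entries, every one matches. The claim holds.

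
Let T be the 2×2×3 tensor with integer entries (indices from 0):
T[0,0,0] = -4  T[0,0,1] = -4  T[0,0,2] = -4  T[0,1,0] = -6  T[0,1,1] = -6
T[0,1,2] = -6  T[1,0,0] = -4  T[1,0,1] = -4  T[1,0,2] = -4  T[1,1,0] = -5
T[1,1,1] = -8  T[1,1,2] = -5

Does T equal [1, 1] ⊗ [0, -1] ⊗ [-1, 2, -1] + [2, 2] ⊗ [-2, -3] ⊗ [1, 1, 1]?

No

Reconstruct entry (0,1,0) from the claimed factors: Σₗ aₗ[0]bₗ[1]cₗ[0] = (1)·(-1)·(-1) + (2)·(-3)·(1) = -5, but T[0,1,0] = -6. The claim is false.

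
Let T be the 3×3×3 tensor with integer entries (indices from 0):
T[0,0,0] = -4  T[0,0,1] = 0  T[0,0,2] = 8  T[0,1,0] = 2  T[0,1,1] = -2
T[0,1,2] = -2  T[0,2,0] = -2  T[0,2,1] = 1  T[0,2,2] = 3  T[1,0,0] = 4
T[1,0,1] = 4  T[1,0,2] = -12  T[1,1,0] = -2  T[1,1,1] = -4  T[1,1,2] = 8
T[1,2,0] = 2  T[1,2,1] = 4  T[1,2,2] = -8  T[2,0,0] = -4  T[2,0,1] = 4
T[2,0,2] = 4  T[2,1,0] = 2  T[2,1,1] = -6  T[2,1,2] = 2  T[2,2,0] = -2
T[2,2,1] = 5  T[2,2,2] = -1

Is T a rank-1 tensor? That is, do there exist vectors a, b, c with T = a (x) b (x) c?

The mode-2 unfolding of T (rows indexed by j, columns by (i,k) = (0,0), (0,1), (0,2), (1,0), (1,1), (1,2), (2,0), (2,1), (2,2)) is [[-4, 0, 8, 4, 4, -12, -4, 4, 4], [2, -2, -2, -2, -4, 8, 2, -6, 2], [-2, 1, 3, 2, 4, -8, -2, 5, -1]].
There the 3×3 minor on rows j ∈ {0, 1, 2}, columns (i,k) ∈ {(0,0), (0,1), (1,1)} is det [[-4, 0, 4], [2, -2, -4], [-2, 1, 4]] = 8 ≠ 0, so this unfolding has rank ≥ 3; CP rank is at least every unfolding rank, so rank(T) ≥ 3.
In particular rank(T) ≥ 3 > 1, so T is not rank-1.

No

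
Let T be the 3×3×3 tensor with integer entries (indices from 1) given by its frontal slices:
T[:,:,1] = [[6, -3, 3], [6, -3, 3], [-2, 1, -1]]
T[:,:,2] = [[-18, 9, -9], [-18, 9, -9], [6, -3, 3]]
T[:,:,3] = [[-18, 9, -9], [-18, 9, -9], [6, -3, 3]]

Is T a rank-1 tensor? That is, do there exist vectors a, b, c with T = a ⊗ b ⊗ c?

Yes

If T = a ⊗ b ⊗ c then every fibre of T is a multiple of the corresponding factor, so read the factors off the fibres through the nonzero entry T[1,1,1] = 6.
The mode-1 fibre T[:,1,1] = [6, 6, -2] gives a = [3, 3, -1] (primitive direction); the mode-2 fibre T[1,:,1] = [6, -3, 3] gives b = [2, -1, 1]; then c[k] = T[1,1,k] / (a[1]·b[1]) = [6, -18, -18] / 6 = [1, -3, -3].
Expanding [3, 3, -1] ⊗ [2, -1, 1] ⊗ [1, -3, -3] reproduces all 27 entries of T, so T = [3, 3, -1] ⊗ [2, -1, 1] ⊗ [1, -3, -3] and rank(T) ≤ 1.
Equivalently every frontal slice T[:,:,k] is c[k] times the rank-1 matrix [3, 3, -1] ⊗ [2, -1, 1]. So T has rank 1 (it is nonzero).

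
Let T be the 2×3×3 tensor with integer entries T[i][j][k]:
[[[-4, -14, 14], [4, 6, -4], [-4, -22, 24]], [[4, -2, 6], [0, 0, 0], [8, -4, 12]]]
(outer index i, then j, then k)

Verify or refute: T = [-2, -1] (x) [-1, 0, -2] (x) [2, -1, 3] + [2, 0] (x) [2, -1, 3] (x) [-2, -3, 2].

No

Reconstruct entry (1,0,0) from the claimed factors: Σₗ aₗ[1]bₗ[0]cₗ[0] = (-1)·(-1)·(2) + (0)·(2)·(-2) = 2, but T[1,0,0] = 4. The claim is false.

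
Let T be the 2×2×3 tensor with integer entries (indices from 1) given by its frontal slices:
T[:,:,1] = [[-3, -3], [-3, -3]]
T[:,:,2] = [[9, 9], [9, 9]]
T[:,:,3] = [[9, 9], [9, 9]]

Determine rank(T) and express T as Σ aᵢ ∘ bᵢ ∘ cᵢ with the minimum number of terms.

rank(T) = 1

Lower bound: T ≠ 0 (e.g. T[1,1,1] = -3), so rank(T) ≥ 1.
Upper bound: the mode-1 fibre T[:,1,1] = [-3, -3] gives a = (1, 1) (primitive direction); the mode-2 fibre T[1,:,1] = [-3, -3] gives b = (1, 1); then c[k] = T[1,1,k] / (a[1]·b[1]) = [-3, 9, 9] / 1 = (-3, 9, 9).
Expanding (1, 1) ∘ (1, 1) ∘ (-3, 9, 9) reproduces all 12 entries of T, so T = (1, 1) ∘ (1, 1) ∘ (-3, 9, 9) and rank(T) ≤ 1.
These bounds meet, so rank(T) = 1.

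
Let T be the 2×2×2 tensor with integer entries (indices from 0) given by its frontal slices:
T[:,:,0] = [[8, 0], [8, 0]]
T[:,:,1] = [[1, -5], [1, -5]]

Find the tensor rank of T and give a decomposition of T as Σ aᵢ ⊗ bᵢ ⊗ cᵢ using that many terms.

rank(T) = 2

Lower bound: the mode-2 unfolding of T (rows indexed by j, columns by (i,k) = (0,0), (0,1), (1,0), (1,1)) is [[8, 1, 8, 1], [0, -5, 0, -5]].
There the 2×2 minor on rows j ∈ {0, 1}, columns (i,k) ∈ {(0,0), (0,1)} is det [[8, 1], [0, -5]] = -40 ≠ 0, so this unfolding has rank ≥ 2; CP rank is at least every unfolding rank, so rank(T) ≥ 2. (This is only a lower bound: in general the CP rank may exceed every unfolding rank, so we still need to exhibit 2 rank-1 terms summing to T.)
Upper bound — finding two terms. Every mode-1 slice of T is a multiple of one matrix: T[i,:,:] = a[i]·M with a = [1, 1] and M = [[8, 1], [0, -5]] (rows indexed by j, columns by k). So it suffices to write M as a sum of two rank-1 matrices.
Splitting M by its rows (j = 0, 1), M = [1, 0][8, 1]ᵀ + [0, 1][0, -5]ᵀ.
Hence T = [1, 1] ⊗ [1, 0] ⊗ [8, 1] + [1, 1] ⊗ [0, 1] ⊗ [0, -5], so rank(T) ≤ 2.
These bounds meet, so rank(T) = 2.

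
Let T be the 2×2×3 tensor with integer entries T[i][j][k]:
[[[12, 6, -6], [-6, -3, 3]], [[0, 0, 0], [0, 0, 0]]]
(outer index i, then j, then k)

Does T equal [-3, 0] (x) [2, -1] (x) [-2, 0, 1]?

No

Reconstruct entry (0,0,1) from the claimed factors: Σₗ aₗ[0]bₗ[0]cₗ[1] = (-3)·(2)·(0) = 0, but T[0,0,1] = 6. The claim is false.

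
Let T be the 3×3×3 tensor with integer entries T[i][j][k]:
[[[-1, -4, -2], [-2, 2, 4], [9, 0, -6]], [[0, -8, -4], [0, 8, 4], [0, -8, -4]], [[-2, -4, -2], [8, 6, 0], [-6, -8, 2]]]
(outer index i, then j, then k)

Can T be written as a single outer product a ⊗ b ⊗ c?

The mode-2 unfolding of T (rows indexed by j, columns by (i,k) = (0,0), (0,1), (0,2), (1,0), (1,1), (1,2), (2,0), (2,1), (2,2)) is [[-1, -4, -2, 0, -8, -4, -2, -4, -2], [-2, 2, 4, 0, 8, 4, 8, 6, 0], [9, 0, -6, 0, -8, -4, -6, -8, 2]].
There the 3×3 minor on rows j ∈ {0, 1, 2}, columns (i,k) ∈ {(0,0), (0,1), (0,2)} is det [[-1, -4, -2], [-2, 2, 4], [9, 0, -6]] = -48 ≠ 0, so this unfolding has rank ≥ 3; CP rank is at least every unfolding rank, so rank(T) ≥ 3.
In particular rank(T) ≥ 3 > 1, so T is not rank-1.

No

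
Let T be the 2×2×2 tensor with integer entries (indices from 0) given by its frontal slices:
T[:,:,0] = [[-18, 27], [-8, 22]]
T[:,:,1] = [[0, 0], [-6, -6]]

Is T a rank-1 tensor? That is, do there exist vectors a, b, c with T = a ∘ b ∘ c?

The mode-1 unfolding of T (rows indexed by i, columns by (j,k) = (0,0), (0,1), (1,0), (1,1)) is [[-18, 0, 27, 0], [-8, -6, 22, -6]].
There the 2×2 minor on rows i ∈ {0, 1}, columns (j,k) ∈ {(0,0), (0,1)} is det [[-18, 0], [-8, -6]] = 108 ≠ 0, so this unfolding has rank ≥ 2; CP rank is at least every unfolding rank, so rank(T) ≥ 2.
In particular rank(T) ≥ 2 > 1, so T is not rank-1.

No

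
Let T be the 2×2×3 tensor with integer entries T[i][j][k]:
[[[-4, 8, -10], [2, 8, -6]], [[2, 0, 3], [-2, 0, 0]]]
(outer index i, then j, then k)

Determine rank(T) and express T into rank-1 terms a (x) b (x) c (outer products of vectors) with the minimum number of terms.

Lower bound: the mode-3 unfolding of T (rows indexed by k, columns by (i,j) = (0,0), (0,1), (1,0), (1,1)) is [[-4, 2, 2, -2], [8, 8, 0, 0], [-10, -6, 3, 0]].
There the 3×3 minor on rows k ∈ {0, 1, 2}, columns (i,j) ∈ {(0,0), (0,1), (1,0)} is det [[-4, 2, 2], [8, 8, 0], [-10, -6, 3]] = -80 ≠ 0, so this unfolding has rank ≥ 3; CP rank is at least every unfolding rank, so rank(T) ≥ 3. (Flattening ranks never certify an upper bound on CP rank; for that we must actually write T with 3 rank-1 terms.)
Upper bound: T is a sum of 3 rank-1 terms, T = [1, -1] (x) [2, 1] (x) [-2, 0, -2] + [1, 0] (x) [1, 1] (x) [-4, 8, -8] + [2, -1] (x) [1, 2] (x) [2, 0, 1] (written with every a and b primitive with positive leading entry and the scale carried by c; CP decompositions are not unique, and this one is verified by expanding entrywise), so rank(T) ≤ 3.
These bounds meet, so rank(T) = 3.

rank(T) = 3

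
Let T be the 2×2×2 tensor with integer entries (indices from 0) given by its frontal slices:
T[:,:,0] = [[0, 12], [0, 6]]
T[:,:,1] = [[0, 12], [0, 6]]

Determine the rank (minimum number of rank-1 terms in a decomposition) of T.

1

Lower bound: T ≠ 0 (e.g. T[0,1,0] = 12), so rank(T) ≥ 1.
Upper bound: if T = a ⊗ b ⊗ c then every fibre of T is a multiple of the corresponding factor, so read the factors off the fibres through the nonzero entry T[0,1,0] = 12.
The mode-1 fibre T[:,1,0] = [12, 6] gives a = [2, 1] (primitive direction); the mode-2 fibre T[0,:,0] = [0, 12] gives b = [0, 1]; then c[k] = T[0,1,k] / (a[0]·b[1]) = [12, 12] / 2 = [6, 6].
Expanding [2, 1] ⊗ [0, 1] ⊗ [6, 6] reproduces all 8 entries of T, so T = [2, 1] ⊗ [0, 1] ⊗ [6, 6] and rank(T) ≤ 1.
These bounds meet, so rank(T) = 1.
Check entry T[1,1,1] = 6: (1)·(1)·(6) = 6.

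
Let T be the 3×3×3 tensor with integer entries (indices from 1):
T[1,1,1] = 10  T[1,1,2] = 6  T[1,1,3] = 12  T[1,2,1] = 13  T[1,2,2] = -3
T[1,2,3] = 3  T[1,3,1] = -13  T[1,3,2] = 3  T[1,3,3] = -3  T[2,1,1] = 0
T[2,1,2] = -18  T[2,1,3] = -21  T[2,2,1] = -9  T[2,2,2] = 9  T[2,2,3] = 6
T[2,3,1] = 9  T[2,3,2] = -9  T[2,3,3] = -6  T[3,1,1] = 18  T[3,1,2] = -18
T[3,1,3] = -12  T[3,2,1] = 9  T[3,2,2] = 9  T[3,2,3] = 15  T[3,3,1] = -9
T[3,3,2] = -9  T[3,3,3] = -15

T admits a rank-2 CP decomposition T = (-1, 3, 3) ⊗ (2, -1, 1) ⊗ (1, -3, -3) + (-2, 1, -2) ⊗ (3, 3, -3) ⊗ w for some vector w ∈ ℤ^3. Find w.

Subtract the known terms from T to get the rank-1 residual R = (-2, 1, -2) ⊗ (3, 3, -3) ⊗ w, so R[i,j,k] = a[i]·b[j]·w[k]. Pick indices with nonzero a[1]·b[1] = (-2)·(3) = -6. Only the fibre through (1,1,·) is needed: R[1,1,:] = T[1,1,:] − Σₗ aₗ[1]bₗ[1]cₗ = [10, 6, 12] − (-1)·(2)·(1, -3, -3) = [12, 0, 6]. Then w[k] = R[1,1,k] / -6 for each k, giving w = [12, 0, 6] / -6 = (-2, 0, -1).

w = (-2, 0, -1)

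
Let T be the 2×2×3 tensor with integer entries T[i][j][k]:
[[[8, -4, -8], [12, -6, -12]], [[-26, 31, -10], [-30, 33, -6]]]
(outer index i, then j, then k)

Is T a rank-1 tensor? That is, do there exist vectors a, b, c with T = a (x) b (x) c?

The mode-2 unfolding of T (rows indexed by j, columns by (i,k) = (0,0), (0,1), (0,2), (1,0), (1,1), (1,2)) is [[8, -4, -8, -26, 31, -10], [12, -6, -12, -30, 33, -6]].
There the 2×2 minor on rows j ∈ {0, 1}, columns (i,k) ∈ {(0,0), (1,0)} is det [[8, -26], [12, -30]] = 72 ≠ 0, so this unfolding has rank ≥ 2; CP rank is at least every unfolding rank, so rank(T) ≥ 2.
In particular rank(T) ≥ 2 > 1, so T is not rank-1.

No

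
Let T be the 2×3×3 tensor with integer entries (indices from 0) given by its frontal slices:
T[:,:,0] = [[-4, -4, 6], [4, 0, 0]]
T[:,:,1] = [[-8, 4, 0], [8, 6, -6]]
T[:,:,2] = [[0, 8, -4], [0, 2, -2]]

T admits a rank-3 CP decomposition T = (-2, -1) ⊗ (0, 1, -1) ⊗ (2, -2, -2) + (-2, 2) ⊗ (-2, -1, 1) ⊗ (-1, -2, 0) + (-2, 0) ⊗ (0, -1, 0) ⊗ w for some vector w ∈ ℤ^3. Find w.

w = (1, 2, 2)

Subtract the known terms from T to get the rank-1 residual R = (-2, 0) ⊗ (0, -1, 0) ⊗ w, so R[i,j,k] = a[i]·b[j]·w[k]. Pick indices with nonzero a[0]·b[1] = (-2)·(-1) = 2. Only the fibre through (0,1,·) is needed: R[0,1,:] = T[0,1,:] − Σₗ aₗ[0]bₗ[1]cₗ = [-4, 4, 8] − (-2)·(1)·(2, -2, -2) − (-2)·(-1)·(-1, -2, 0) = [2, 4, 4]. Then w[k] = R[0,1,k] / 2 for each k, giving w = [2, 4, 4] / 2 = (1, 2, 2).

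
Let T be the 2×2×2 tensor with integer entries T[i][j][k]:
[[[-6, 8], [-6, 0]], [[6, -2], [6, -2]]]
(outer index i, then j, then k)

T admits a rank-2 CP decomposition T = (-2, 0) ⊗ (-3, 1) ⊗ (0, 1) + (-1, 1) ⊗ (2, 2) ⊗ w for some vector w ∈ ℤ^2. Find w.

w = (3, -1)

Subtract the known terms from T to get the rank-1 residual R = (-1, 1) ⊗ (2, 2) ⊗ w, so R[i,j,k] = a[i]·b[j]·w[k]. Pick indices with nonzero a[0]·b[0] = (-1)·(2) = -2. Only the fibre through (0,0,·) is needed: R[0,0,:] = T[0,0,:] − Σₗ aₗ[0]bₗ[0]cₗ = [-6, 8] − (-2)·(-3)·(0, 1) = [-6, 2]. Then w[k] = R[0,0,k] / -2 for each k, giving w = [-6, 2] / -2 = (3, -1).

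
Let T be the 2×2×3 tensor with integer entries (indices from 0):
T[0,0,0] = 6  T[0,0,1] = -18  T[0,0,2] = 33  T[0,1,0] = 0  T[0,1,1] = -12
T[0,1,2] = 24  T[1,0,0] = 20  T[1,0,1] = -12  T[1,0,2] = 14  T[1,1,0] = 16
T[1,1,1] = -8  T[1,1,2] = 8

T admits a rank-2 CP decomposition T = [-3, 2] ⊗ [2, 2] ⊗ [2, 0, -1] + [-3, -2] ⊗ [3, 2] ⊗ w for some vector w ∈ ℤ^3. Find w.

w = [-2, 2, -3]

Subtract the known terms from T to get the rank-1 residual R = [-3, -2] ⊗ [3, 2] ⊗ w, so R[i,j,k] = a[i]·b[j]·w[k]. Pick indices with nonzero a[0]·b[0] = (-3)·(3) = -9. Only the fibre through (0,0,·) is needed: R[0,0,:] = T[0,0,:] − Σₗ aₗ[0]bₗ[0]cₗ = [6, -18, 33] − (-3)·(2)·[2, 0, -1] = [18, -18, 27]. Then w[k] = R[0,0,k] / -9 for each k, giving w = [18, -18, 27] / -9 = [-2, 2, -3].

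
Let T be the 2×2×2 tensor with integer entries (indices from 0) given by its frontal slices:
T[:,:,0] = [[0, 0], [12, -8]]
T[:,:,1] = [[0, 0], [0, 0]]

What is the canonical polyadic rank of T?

1

Lower bound: T ≠ 0 (e.g. T[1,0,0] = 12), so rank(T) ≥ 1.
Upper bound: if T = a ∘ b ∘ c then every fibre of T is a multiple of the corresponding factor, so read the factors off the fibres through the nonzero entry T[1,0,0] = 12.
The mode-1 fibre T[:,0,0] = [0, 12] gives a = [0, 1] (primitive direction); the mode-2 fibre T[1,:,0] = [12, -8] gives b = [3, -2]; then c[k] = T[1,0,k] / (a[1]·b[0]) = [12, 0] / 3 = [4, 0].
Expanding [0, 1] ∘ [3, -2] ∘ [4, 0] reproduces all 8 entries of T, so T = [0, 1] ∘ [3, -2] ∘ [4, 0] and rank(T) ≤ 1.
These bounds meet, so rank(T) = 1.
Check entry T[1,1,1] = 0: (1)·(-2)·(0) = 0.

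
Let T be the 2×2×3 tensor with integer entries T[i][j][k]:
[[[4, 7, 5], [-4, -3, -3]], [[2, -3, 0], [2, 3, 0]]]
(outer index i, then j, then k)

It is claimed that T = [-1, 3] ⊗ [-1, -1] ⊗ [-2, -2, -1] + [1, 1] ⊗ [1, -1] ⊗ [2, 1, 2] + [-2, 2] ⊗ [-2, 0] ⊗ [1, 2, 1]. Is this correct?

Reconstruct entry (1,0,0) from the claimed factors: Σₗ aₗ[1]bₗ[0]cₗ[0] = (3)·(-1)·(-2) + (1)·(1)·(2) + (2)·(-2)·(1) = 4, but T[1,0,0] = 2. The claim is false.

No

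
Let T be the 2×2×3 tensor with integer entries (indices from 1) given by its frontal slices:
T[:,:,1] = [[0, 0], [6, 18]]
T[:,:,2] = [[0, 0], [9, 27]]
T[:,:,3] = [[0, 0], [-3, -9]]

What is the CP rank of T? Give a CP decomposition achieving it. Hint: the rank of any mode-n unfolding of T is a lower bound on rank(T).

Lower bound: T ≠ 0 (e.g. T[2,1,1] = 6), so rank(T) ≥ 1.
Upper bound: if T = a ∘ b ∘ c then every fibre of T is a multiple of the corresponding factor, so read the factors off the fibres through the nonzero entry T[2,1,1] = 6.
The mode-1 fibre T[:,1,1] = [0, 6] gives a = [0, 1] (primitive direction); the mode-2 fibre T[2,:,1] = [6, 18] gives b = [1, 3]; then c[k] = T[2,1,k] / (a[2]·b[1]) = [6, 9, -3] / 1 = [6, 9, -3].
Expanding [0, 1] ∘ [1, 3] ∘ [6, 9, -3] reproduces all 12 entries of T, so T = [0, 1] ∘ [1, 3] ∘ [6, 9, -3] and rank(T) ≤ 1.
These bounds meet, so rank(T) = 1.
Check entry T[1,1,1] = 0: (0)·(1)·(6) = 0.

rank(T) = 1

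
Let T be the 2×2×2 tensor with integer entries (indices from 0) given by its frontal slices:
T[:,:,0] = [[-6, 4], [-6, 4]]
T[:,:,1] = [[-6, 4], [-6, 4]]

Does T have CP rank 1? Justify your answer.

If T = a ⊗ b ⊗ c then every fibre of T is a multiple of the corresponding factor, so read the factors off the fibres through the nonzero entry T[0,0,0] = -6.
The mode-1 fibre T[:,0,0] = [-6, -6] gives a = [1, 1] (primitive direction); the mode-2 fibre T[0,:,0] = [-6, 4] gives b = [3, -2]; then c[k] = T[0,0,k] / (a[0]·b[0]) = [-6, -6] / 3 = [-2, -2].
Expanding [1, 1] ⊗ [3, -2] ⊗ [-2, -2] reproduces all 8 entries of T, so T = [1, 1] ⊗ [3, -2] ⊗ [-2, -2] and rank(T) ≤ 1.
Equivalently every frontal slice T[:,:,k] is c[k] times the rank-1 matrix [1, 1] ⊗ [3, -2]. So T has rank 1 (it is nonzero).

Yes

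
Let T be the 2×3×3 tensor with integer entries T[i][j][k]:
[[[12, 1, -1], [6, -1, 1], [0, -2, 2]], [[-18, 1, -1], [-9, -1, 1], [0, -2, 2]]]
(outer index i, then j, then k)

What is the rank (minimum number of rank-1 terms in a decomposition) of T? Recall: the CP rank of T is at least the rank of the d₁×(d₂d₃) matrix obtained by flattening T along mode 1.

Lower bound: the mode-2 unfolding of T (rows indexed by j, columns by (i,k) = (0,0), (0,1), (0,2), (1,0), (1,1), (1,2)) is [[12, 1, -1, -18, 1, -1], [6, -1, 1, -9, -1, 1], [0, -2, 2, 0, -2, 2]].
There the 2×2 minor on rows j ∈ {0, 1}, columns (i,k) ∈ {(0,0), (0,1)} is det [[12, 1], [6, -1]] = -18 ≠ 0, so this unfolding has rank ≥ 2; CP rank is at least every unfolding rank, so rank(T) ≥ 2. (This is only a lower bound: in general the CP rank may exceed every unfolding rank, so we still need to exhibit 2 rank-1 terms summing to T.)
Upper bound — finding two terms. Write S_k = T[:,:,k] for the frontal slices: S₀ = [[12, 6, 0], [-18, -9, 0]], S₁ = [[1, -1, -2], [1, -1, -2]], S₂ = [[-1, 1, 2], [-1, 1, 2]].
If T = a₁ ⊗ b₁ ⊗ c₁ + a₂ ⊗ b₂ ⊗ c₂ then each S_k = c₁[k]·a₁b₁ᵀ + c₂[k]·a₂b₂ᵀ. S₀ and S₁ are linearly independent, so a₁b₁ᵀ and a₂b₂ᵀ must span the same plane of matrices: they are the rank-1 matrices of the form x·S₀ + y·S₁.
The 2×2 minor of x·S₀ + y·S₁ on rows {0,1}, columns {0,1} is −45·xy = (-45)·(y)(x), vanishing at (x:y) = (1:0) and (0:1).
M₁ = S₀ = [[12, 6, 0], [-18, -9, 0]] = 3·[2, -3][2, 1, 0]ᵀ and M₂ = S₁ = [[1, -1, -2], [1, -1, -2]] = [1, 1][1, -1, -2]ᵀ, so take a₁ = [2, -3], b₁ = [2, 1, 0], a₂ = [1, 1], b₂ = [1, -1, -2].
Each slice is an integer combination of E₁ = a₁b₁ᵀ and E₂ = a₂b₂ᵀ: S₀ = 3·E₁, S₁ = E₂, S₂ = −E₂; reading off coefficients, c₁ = [3, 0, 0] and c₂ = [0, 1, -1].
Hence T = [2, -3] ⊗ [2, 1, 0] ⊗ [3, 0, 0] + [1, 1] ⊗ [1, -1, -2] ⊗ [0, 1, -1], so rank(T) ≤ 2.
These bounds meet, so rank(T) = 2.

2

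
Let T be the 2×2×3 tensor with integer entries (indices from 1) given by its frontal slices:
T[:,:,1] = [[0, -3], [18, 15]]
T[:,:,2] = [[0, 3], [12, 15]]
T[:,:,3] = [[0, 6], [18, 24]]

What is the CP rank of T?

2

Lower bound: in the mode-1 unfolding of T (rows indexed by i, columns by (j,k)) the 2×2 minor on rows i ∈ {1, 2}, columns (j,k) ∈ {(1,1), (2,1)} is det [[0, -3], [18, 15]] = 54 ≠ 0, so that unfolding has rank ≥ 2 and hence rank(T) ≥ 2 (CP rank is at least every unfolding rank, though it can be larger).
Upper bound: with S_k = T[:,:,k], the two rank-1 terms a₁b₁ᵀ, a₂b₂ᵀ are the rank-1 members of the pencil x·S₁ + y·S₂.
det(x·S₁ + y·S₂) is 54·x² − 18·xy − 36·y² = 18·(3·x + 2·y)(x − y), vanishing at (x:y) = (2:-3) and (1:1).
M₁ = 2·S₁ − 3·S₂ = [[0, -15], [0, -15]] = (-15)·[1, 1][0, 1]ᵀ and M₂ = S₁ + S₂ = [[0, 0], [30, 30]] = 30·[0, 1][1, 1]ᵀ, so take a₁ = [1, 1], b₁ = [0, 1], a₂ = [0, 1], b₂ = [1, 1].
Each slice is an integer combination of E₁ = a₁b₁ᵀ and E₂ = a₂b₂ᵀ: S₁ = −3·E₁ + 18·E₂, S₂ = 3·E₁ + 12·E₂, S₃ = 6·E₁ + 18·E₂; reading off coefficients, c₁ = [-3, 3, 6] and c₂ = [18, 12, 18].
Hence T = [1, 1] ⊗ [0, 1] ⊗ [-3, 3, 6] + [0, 1] ⊗ [1, 1] ⊗ [18, 12, 18], so rank(T) ≤ 2.
These bounds meet, so rank(T) = 2.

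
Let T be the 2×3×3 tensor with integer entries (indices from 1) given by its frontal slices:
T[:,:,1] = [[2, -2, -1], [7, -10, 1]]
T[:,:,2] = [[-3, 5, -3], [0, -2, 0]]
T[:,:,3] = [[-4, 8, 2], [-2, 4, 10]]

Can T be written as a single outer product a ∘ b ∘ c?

The mode-3 unfolding of T (rows indexed by k, columns by (i,j) = (1,1), (1,2), (1,3), (2,1), (2,2), (2,3)) is [[2, -2, -1, 7, -10, 1], [-3, 5, -3, 0, -2, 0], [-4, 8, 2, -2, 4, 10]].
There the 3×3 minor on rows k ∈ {1, 2, 3}, columns (i,j) ∈ {(1,1), (1,2), (1,3)} is det [[2, -2, -1], [-3, 5, -3], [-4, 8, 2]] = 36 ≠ 0, so this unfolding has rank ≥ 3; CP rank is at least every unfolding rank, so rank(T) ≥ 3.
In particular rank(T) ≥ 3 > 1, so T is not rank-1.

No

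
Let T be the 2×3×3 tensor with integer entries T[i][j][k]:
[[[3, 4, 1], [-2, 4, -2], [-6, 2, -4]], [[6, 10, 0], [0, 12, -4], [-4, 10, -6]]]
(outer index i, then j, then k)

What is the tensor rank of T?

Lower bound: the mode-2 unfolding of T (rows indexed by j, columns by (i,k) = (0,0), (0,1), (0,2), (1,0), (1,1), (1,2)) is [[3, 4, 1, 6, 10, 0], [-2, 4, -2, 0, 12, -4], [-6, 2, -4, -4, 10, -6]].
There the 3×3 minor on rows j ∈ {0, 1, 2}, columns (i,k) ∈ {(0,0), (0,1), (1,0)} is det [[3, 4, 6], [-2, 4, 0], [-6, 2, -4]] = 40 ≠ 0, so this unfolding has rank ≥ 3; CP rank is at least every unfolding rank, so rank(T) ≥ 3. (This is only a lower bound: in general the CP rank may exceed every unfolding rank, so we still need to exhibit 3 rank-1 terms summing to T.)
Upper bound: T is a sum of 3 rank-1 terms, T = [0, 1] ⊗ [1, 1, 1] ⊗ [4, 4, 0] + [1, 1] ⊗ [1, 0, -1] ⊗ [4, 2, 2] + [1, 2] ⊗ [1, 2, 2] ⊗ [-1, 2, -1] (one valid choice — decompositions are not unique — normalised so each a, b is primitive with positive first nonzero entry; check it by expanding all entries), so rank(T) ≤ 3.
These bounds meet, so rank(T) = 3.

3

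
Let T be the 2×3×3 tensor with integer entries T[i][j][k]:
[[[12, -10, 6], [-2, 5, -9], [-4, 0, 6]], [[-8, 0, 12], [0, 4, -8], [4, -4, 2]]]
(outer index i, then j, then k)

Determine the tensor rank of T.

Lower bound: in the mode-3 unfolding of T (rows indexed by k, columns by (i,j)) the 3×3 minor on rows k ∈ {0, 1, 2}, columns (i,j) ∈ {(0,0), (0,1), (1,1)} is det [[12, -2, 0], [-10, 5, 4], [6, -9, -8]] = 64 ≠ 0, so that unfolding has rank ≥ 3 and hence rank(T) ≥ 3 (CP rank is at least every unfolding rank, though it can be larger).
Upper bound: T is a sum of 3 rank-1 terms, T = [1, -1] (x) [2, 0, -1] (x) [4, -2, -2] + [1, 0] (x) [2, -1, 0] (x) [2, -1, 1] + [1, 1] (x) [2, -2, 1] (x) [0, -2, 4] (one valid choice — decompositions are not unique — normalised so each a, b is primitive with positive first nonzero entry; check it by expanding all entries), so rank(T) ≤ 3.
These bounds meet, so rank(T) = 3.

3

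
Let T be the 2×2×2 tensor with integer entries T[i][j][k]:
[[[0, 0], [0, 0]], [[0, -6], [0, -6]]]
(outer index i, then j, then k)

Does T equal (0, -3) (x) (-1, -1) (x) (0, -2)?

Yes

Reconstruct entrywise from the claimed factors. For example, T[1,1,0] = 0 and Σₗ aₗ[1]bₗ[1]cₗ[0] = (-3)·(-1)·(0) = 0; checking all 8 entries, every one matches. The claim holds.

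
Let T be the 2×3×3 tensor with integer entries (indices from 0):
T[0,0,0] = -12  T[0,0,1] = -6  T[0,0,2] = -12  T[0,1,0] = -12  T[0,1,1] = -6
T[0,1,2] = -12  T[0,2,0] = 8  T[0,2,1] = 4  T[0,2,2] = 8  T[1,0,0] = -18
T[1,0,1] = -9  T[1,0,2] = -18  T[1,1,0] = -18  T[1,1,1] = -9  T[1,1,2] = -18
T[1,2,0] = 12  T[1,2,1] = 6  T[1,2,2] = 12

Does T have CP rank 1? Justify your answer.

Yes

The mode-1 fibre T[:,0,0] = [-12, -18] gives a = (2, 3) (primitive direction); the mode-2 fibre T[0,:,0] = [-12, -12, 8] gives b = (3, 3, -2); then c[k] = T[0,0,k] / (a[0]·b[0]) = [-12, -6, -12] / 6 = (-2, -1, -2).
Expanding (2, 3) ⊗ (3, 3, -2) ⊗ (-2, -1, -2) reproduces all 18 entries of T, so T = (2, 3) ⊗ (3, 3, -2) ⊗ (-2, -1, -2) and rank(T) ≤ 1.
Equivalently every frontal slice T[:,:,k] is c[k] times the rank-1 matrix (2, 3) ⊗ (3, 3, -2). So T has rank 1 (it is nonzero).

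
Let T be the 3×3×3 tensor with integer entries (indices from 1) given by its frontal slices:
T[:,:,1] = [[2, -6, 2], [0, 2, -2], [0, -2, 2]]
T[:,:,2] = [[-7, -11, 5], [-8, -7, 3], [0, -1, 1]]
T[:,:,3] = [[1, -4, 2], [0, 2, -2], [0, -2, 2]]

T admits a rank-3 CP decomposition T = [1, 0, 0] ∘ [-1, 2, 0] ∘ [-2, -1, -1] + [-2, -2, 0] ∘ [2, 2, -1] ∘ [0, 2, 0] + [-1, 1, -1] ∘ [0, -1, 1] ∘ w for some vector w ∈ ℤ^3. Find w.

w = [-2, -1, -2]

Subtract the known terms from T to get the rank-1 residual R = [-1, 1, -1] ∘ [0, -1, 1] ∘ w, so R[i,j,k] = a[i]·b[j]·w[k]. Pick indices with nonzero a[1]·b[2] = (-1)·(-1) = 1. Only the fibre through (1,2,·) is needed: R[1,2,:] = T[1,2,:] − Σₗ aₗ[1]bₗ[2]cₗ = [-6, -11, -4] − (1)·(2)·[-2, -1, -1] − (-2)·(2)·[0, 2, 0] = [-2, -1, -2]. Then w[k] = R[1,2,k] / 1 for each k, giving w = [-2, -1, -2] / 1 = [-2, -1, -2].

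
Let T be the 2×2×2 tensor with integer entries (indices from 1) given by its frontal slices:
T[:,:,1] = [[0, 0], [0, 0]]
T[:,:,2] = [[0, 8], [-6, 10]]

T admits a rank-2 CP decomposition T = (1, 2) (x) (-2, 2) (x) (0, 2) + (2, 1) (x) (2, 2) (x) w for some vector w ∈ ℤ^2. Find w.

Subtract the known terms from T to get the rank-1 residual R = (2, 1) (x) (2, 2) (x) w, so R[i,j,k] = a[i]·b[j]·w[k]. Pick indices with nonzero a[1]·b[1] = (2)·(2) = 4. Only the fibre through (1,1,·) is needed: R[1,1,:] = T[1,1,:] − Σₗ aₗ[1]bₗ[1]cₗ = [0, 0] − (1)·(-2)·(0, 2) = [0, 4]. Then w[k] = R[1,1,k] / 4 for each k, giving w = [0, 4] / 4 = (0, 1).

w = (0, 1)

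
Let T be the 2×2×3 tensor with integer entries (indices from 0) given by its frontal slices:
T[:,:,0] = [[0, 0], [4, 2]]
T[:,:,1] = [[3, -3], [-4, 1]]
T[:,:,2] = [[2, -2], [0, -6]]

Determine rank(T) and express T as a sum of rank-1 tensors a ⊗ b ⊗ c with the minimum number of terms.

rank(T) = 3

Lower bound: the mode-3 unfolding of T (rows indexed by k, columns by (i,j) = (0,0), (0,1), (1,0), (1,1)) is [[0, 0, 4, 2], [3, -3, -4, 1], [2, -2, 0, -6]].
There the 3×3 minor on rows k ∈ {0, 1, 2}, columns (i,j) ∈ {(0,0), (1,0), (1,1)} is det [[0, 4, 2], [3, -4, 1], [2, 0, -6]] = 96 ≠ 0, so this unfolding has rank ≥ 3; CP rank is at least every unfolding rank, so rank(T) ≥ 3. (Flattening ranks never certify an upper bound on CP rank; for that we must actually write T with 3 rank-1 terms.)
Upper bound: T is a sum of 3 rank-1 terms, T = (0, 1) ⊗ (2, 1) ⊗ (2, -1, -2) + (1, -2) ⊗ (1, -1) ⊗ (0, 1, -2) + (1, 0) ⊗ (1, -1) ⊗ (0, 2, 4) (written with every a and b primitive with positive leading entry and the scale carried by c; CP decompositions are not unique, and this one is verified by expanding entrywise), so rank(T) ≤ 3.
These bounds meet, so rank(T) = 3.
Check entry T[0,0,2] = 2: (0)·(2)·(-2) + (1)·(1)·(-2) + (1)·(1)·(4) = 2.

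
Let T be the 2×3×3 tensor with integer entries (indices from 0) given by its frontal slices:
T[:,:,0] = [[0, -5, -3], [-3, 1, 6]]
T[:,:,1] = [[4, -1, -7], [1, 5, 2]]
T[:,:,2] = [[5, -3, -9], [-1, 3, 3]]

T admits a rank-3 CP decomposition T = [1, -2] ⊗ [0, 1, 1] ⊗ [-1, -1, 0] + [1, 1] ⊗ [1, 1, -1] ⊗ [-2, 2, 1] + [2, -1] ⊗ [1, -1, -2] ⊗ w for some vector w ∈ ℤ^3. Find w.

Subtract the known terms from T to get the rank-1 residual R = [2, -1] ⊗ [1, -1, -2] ⊗ w, so R[i,j,k] = a[i]·b[j]·w[k]. Pick indices with nonzero a[0]·b[0] = (2)·(1) = 2. Only the fibre through (0,0,·) is needed: R[0,0,:] = T[0,0,:] − Σₗ aₗ[0]bₗ[0]cₗ = [0, 4, 5] − (1)·(0)·[-1, -1, 0] − (1)·(1)·[-2, 2, 1] = [2, 2, 4]. Then w[k] = R[0,0,k] / 2 for each k, giving w = [2, 2, 4] / 2 = [1, 1, 2].

w = [1, 1, 2]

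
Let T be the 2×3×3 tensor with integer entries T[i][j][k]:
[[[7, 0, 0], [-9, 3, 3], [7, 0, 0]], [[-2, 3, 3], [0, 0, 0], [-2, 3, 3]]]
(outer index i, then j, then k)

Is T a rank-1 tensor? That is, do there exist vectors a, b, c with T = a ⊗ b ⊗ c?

No

The mode-3 unfolding of T (rows indexed by k, columns by (i,j) = (0,0), (0,1), (0,2), (1,0), (1,1), (1,2)) is [[7, -9, 7, -2, 0, -2], [0, 3, 0, 3, 0, 3], [0, 3, 0, 3, 0, 3]].
There the 2×2 minor on rows k ∈ {0, 1}, columns (i,j) ∈ {(0,0), (0,1)} is det [[7, -9], [0, 3]] = 21 ≠ 0, so this unfolding has rank ≥ 2; CP rank is at least every unfolding rank, so rank(T) ≥ 2.
In particular rank(T) ≥ 2 > 1, so T is not rank-1.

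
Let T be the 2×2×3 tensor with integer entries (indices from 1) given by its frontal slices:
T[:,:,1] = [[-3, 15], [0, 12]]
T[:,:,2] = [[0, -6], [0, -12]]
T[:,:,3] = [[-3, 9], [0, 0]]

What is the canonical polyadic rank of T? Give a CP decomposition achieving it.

Lower bound: the mode-2 unfolding of T (rows indexed by j, columns by (i,k) = (1,1), (1,2), (1,3), (2,1), (2,2), (2,3)) is [[-3, 0, -3, 0, 0, 0], [15, -6, 9, 12, -12, 0]].
There the 2×2 minor on rows j ∈ {1, 2}, columns (i,k) ∈ {(1,1), (1,2)} is det [[-3, 0], [15, -6]] = 18 ≠ 0, so this unfolding has rank ≥ 2; CP rank is at least every unfolding rank, so rank(T) ≥ 2. (Flattening ranks never certify an upper bound on CP rank; for that we must actually write T with 2 rank-1 terms.)
Upper bound — finding two terms. Write S_k = T[:,:,k] for the frontal slices: S₁ = [[-3, 15], [0, 12]], S₂ = [[0, -6], [0, -12]], S₃ = [[-3, 9], [0, 0]].
If T = a₁ (x) b₁ (x) c₁ + a₂ (x) b₂ (x) c₂ then each S_k = c₁[k]·a₁b₁ᵀ + c₂[k]·a₂b₂ᵀ. S₁ and S₂ are linearly independent, so a₁b₁ᵀ and a₂b₂ᵀ must span the same plane of matrices: they are the rank-1 matrices of the form x·S₁ + y·S₂.
det(x·S₁ + y·S₂) is −36·x² + 36·xy = (-36)·(x − y)(x), vanishing at (x:y) = (1:1) and (0:1).
M₁ = S₁ + S₂ = [[-3, 9], [0, 0]] = (-3)·[1, 0][1, -3]ᵀ and M₂ = S₂ = [[0, -6], [0, -12]] = (-6)·[1, 2][0, 1]ᵀ, so take a₁ = [1, 0], b₁ = [1, -3], a₂ = [1, 2], b₂ = [0, 1].
Each slice is an integer combination of E₁ = a₁b₁ᵀ and E₂ = a₂b₂ᵀ: S₁ = −3·E₁ + 6·E₂, S₂ = −6·E₂, S₃ = −3·E₁; reading off coefficients, c₁ = [-3, 0, -3] and c₂ = [6, -6, 0].
Hence T = [1, 0] (x) [1, -3] (x) [-3, 0, -3] + [1, 2] (x) [0, 1] (x) [6, -6, 0], so rank(T) ≤ 2.
These bounds meet, so rank(T) = 2.

rank(T) = 2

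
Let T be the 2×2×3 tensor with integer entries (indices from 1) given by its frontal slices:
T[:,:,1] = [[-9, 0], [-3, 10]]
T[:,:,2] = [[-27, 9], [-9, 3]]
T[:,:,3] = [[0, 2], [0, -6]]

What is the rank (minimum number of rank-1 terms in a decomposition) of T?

2

Lower bound: the mode-2 unfolding of T (rows indexed by j, columns by (i,k) = (1,1), (1,2), (1,3), (2,1), (2,2), (2,3)) is [[-9, -27, 0, -3, -9, 0], [0, 9, 2, 10, 3, -6]].
There the 2×2 minor on rows j ∈ {1, 2}, columns (i,k) ∈ {(1,1), (1,2)} is det [[-9, -27], [0, 9]] = -81 ≠ 0, so this unfolding has rank ≥ 2; CP rank is at least every unfolding rank, so rank(T) ≥ 2. (Unfolding ranks only ever bound the CP rank from below — rank(T) can be strictly larger than all of them — so the matching upper bound has to come from an explicit 2-term decomposition.)
Upper bound — finding two terms. Write S_k = T[:,:,k] for the frontal slices: S₁ = [[-9, 0], [-3, 10]], S₂ = [[-27, 9], [-9, 3]], S₃ = [[0, 2], [0, -6]].
If T = a₁ (x) b₁ (x) c₁ + a₂ (x) b₂ (x) c₂ then each S_k = c₁[k]·a₁b₁ᵀ + c₂[k]·a₂b₂ᵀ. S₁ and S₂ are linearly independent, so a₁b₁ᵀ and a₂b₂ᵀ must span the same plane of matrices: they are the rank-1 matrices of the form x·S₁ + y·S₂.
det(x·S₁ + y·S₂) is −90·x² − 270·xy = (-90)·(x + 3·y)(x), vanishing at (x:y) = (3:-1) and (0:1).
M₁ = 3·S₁ − S₂ = [[0, -9], [0, 27]] = (-9)·[1, -3][0, 1]ᵀ and M₂ = S₂ = [[-27, 9], [-9, 3]] = (-3)·[3, 1][3, -1]ᵀ, so take a₁ = [1, -3], b₁ = [0, 1], a₂ = [3, 1], b₂ = [3, -1].
Each slice is an integer combination of E₁ = a₁b₁ᵀ and E₂ = a₂b₂ᵀ: S₁ = −3·E₁ − E₂, S₂ = −3·E₂, S₃ = 2·E₁; reading off coefficients, c₁ = [-3, 0, 2] and c₂ = [-1, -3, 0].
Hence T = [1, -3] (x) [0, 1] (x) [-3, 0, 2] + [3, 1] (x) [3, -1] (x) [-1, -3, 0], so rank(T) ≤ 2.
These bounds meet, so rank(T) = 2.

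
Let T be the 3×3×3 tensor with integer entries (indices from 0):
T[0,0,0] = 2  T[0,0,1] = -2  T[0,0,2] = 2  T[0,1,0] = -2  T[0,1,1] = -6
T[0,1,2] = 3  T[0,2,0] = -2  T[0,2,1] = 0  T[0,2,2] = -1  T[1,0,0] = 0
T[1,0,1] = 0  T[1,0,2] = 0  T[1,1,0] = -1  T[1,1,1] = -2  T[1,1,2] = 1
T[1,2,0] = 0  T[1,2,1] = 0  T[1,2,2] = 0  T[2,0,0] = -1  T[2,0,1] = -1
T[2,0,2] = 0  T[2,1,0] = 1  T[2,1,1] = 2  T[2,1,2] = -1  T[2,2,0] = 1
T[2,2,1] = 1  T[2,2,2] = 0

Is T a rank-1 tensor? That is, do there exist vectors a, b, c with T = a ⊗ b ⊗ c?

The mode-3 unfolding of T (rows indexed by k, columns by (i,j) = (0,0), (0,1), (0,2), (1,0), (1,1), (1,2), (2,0), (2,1), (2,2)) is [[2, -2, -2, 0, -1, 0, -1, 1, 1], [-2, -6, 0, 0, -2, 0, -1, 2, 1], [2, 3, -1, 0, 1, 0, 0, -1, 0]].
There the 3×3 minor on rows k ∈ {0, 1, 2}, columns (i,j) ∈ {(0,0), (0,1), (0,2)} is det [[2, -2, -2], [-2, -6, 0], [2, 3, -1]] = 4 ≠ 0, so this unfolding has rank ≥ 3; CP rank is at least every unfolding rank, so rank(T) ≥ 3.
In particular rank(T) ≥ 3 > 1, so T is not rank-1.

No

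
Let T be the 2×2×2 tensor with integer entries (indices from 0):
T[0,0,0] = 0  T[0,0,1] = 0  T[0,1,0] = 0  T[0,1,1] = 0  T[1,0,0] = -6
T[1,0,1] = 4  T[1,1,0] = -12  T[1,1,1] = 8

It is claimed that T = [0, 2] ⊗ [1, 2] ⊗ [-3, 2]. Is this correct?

Yes

Reconstruct entrywise from the claimed factors. For example, T[1,0,1] = 4 and Σₗ aₗ[1]bₗ[0]cₗ[1] = (2)·(1)·(2) = 4; checking all 8 entries, every one matches. The claim holds.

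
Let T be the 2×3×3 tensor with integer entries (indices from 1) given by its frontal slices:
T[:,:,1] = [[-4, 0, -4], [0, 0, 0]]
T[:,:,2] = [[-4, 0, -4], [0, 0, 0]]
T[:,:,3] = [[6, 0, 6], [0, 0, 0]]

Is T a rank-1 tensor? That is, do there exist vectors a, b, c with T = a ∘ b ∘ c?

If T = a ∘ b ∘ c then every fibre of T is a multiple of the corresponding factor, so read the factors off the fibres through the nonzero entry T[1,1,1] = -4.
The mode-1 fibre T[:,1,1] = [-4, 0] gives a = [1, 0] (primitive direction); the mode-2 fibre T[1,:,1] = [-4, 0, -4] gives b = [1, 0, 1]; then c[k] = T[1,1,k] / (a[1]·b[1]) = [-4, -4, 6] / 1 = [-4, -4, 6].
Expanding [1, 0] ∘ [1, 0, 1] ∘ [-4, -4, 6] reproduces all 18 entries of T, so T = [1, 0] ∘ [1, 0, 1] ∘ [-4, -4, 6] and rank(T) ≤ 1.
Equivalently every frontal slice T[:,:,k] is c[k] times the rank-1 matrix [1, 0] ∘ [1, 0, 1]. So T has rank 1 (it is nonzero).

Yes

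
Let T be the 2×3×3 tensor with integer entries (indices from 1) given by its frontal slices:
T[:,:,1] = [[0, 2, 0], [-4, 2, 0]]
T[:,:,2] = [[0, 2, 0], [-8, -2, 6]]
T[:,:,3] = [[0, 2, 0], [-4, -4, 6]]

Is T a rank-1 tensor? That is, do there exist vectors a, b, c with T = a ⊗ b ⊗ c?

No

The mode-3 unfolding of T (rows indexed by k, columns by (i,j) = (1,1), (1,2), (1,3), (2,1), (2,2), (2,3)) is [[0, 2, 0, -4, 2, 0], [0, 2, 0, -8, -2, 6], [0, 2, 0, -4, -4, 6]].
There the 3×3 minor on rows k ∈ {1, 2, 3}, columns (i,j) ∈ {(1,2), (2,1), (2,2)} is det [[2, -4, 2], [2, -8, -2], [2, -4, -4]] = 48 ≠ 0, so this unfolding has rank ≥ 3; CP rank is at least every unfolding rank, so rank(T) ≥ 3.
In particular rank(T) ≥ 3 > 1, so T is not rank-1.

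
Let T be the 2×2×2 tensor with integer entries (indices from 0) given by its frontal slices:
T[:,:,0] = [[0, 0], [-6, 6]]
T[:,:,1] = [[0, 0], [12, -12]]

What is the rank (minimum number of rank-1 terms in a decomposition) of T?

1

Lower bound: T ≠ 0 (e.g. T[1,0,0] = -6), so rank(T) ≥ 1.
Upper bound: the mode-1 fibre T[:,0,0] = [0, -6] gives a = [0, 1] (primitive direction); the mode-2 fibre T[1,:,0] = [-6, 6] gives b = [1, -1]; then c[k] = T[1,0,k] / (a[1]·b[0]) = [-6, 12] / 1 = [-6, 12].
Expanding [0, 1] ⊗ [1, -1] ⊗ [-6, 12] reproduces all 8 entries of T, so T = [0, 1] ⊗ [1, -1] ⊗ [-6, 12] and rank(T) ≤ 1.
These bounds meet, so rank(T) = 1.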